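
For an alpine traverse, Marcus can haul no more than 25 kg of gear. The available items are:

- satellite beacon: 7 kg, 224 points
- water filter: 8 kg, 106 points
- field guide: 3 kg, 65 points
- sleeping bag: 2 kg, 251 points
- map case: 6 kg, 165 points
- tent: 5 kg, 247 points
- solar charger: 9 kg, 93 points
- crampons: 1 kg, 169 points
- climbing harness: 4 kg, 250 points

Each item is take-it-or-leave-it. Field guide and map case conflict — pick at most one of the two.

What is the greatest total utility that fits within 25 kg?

By utility per kg: crampons 169.00, sleeping bag 125.50, climbing harness 62.50, tent 49.40 lead.
Best packing: satellite beacon + sleeping bag + map case + tent + crampons + climbing harness — 25 kg, 1306 total.
Next best is satellite beacon + field guide + sleeping bag + tent + crampons + climbing harness at 1206 (22 kg) — short by 100.

1306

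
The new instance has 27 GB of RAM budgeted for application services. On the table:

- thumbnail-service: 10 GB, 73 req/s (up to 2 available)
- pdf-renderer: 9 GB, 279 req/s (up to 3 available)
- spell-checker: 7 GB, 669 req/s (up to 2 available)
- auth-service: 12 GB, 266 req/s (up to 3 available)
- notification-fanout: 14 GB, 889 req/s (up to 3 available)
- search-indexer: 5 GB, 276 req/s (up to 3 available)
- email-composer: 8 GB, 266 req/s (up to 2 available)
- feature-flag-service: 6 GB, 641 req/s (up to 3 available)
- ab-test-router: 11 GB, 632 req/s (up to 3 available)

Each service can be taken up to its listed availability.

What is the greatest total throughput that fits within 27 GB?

A density-first pass picks spell-checker + 3×feature-flag-service — 2592 at 25 GB.
Replace feature-flag-service with spell-checker: the trade gains 28 net, giving 2620 at 26 GB.
That's the maximum — no swap from here does better than 2620.

2620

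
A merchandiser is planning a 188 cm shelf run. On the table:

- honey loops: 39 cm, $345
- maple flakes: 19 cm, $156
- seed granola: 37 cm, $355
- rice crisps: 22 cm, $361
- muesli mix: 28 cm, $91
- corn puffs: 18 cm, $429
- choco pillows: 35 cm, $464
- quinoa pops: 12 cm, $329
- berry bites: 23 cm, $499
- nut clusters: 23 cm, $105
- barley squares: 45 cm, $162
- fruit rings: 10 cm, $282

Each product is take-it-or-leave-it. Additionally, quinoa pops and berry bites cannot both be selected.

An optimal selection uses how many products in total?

7

The maximum weekly sales within 188 cm is 2735.
One optimal bundle: honey loops + seed granola + rice crisps + corn puffs + choco pillows + berry bites + fruit rings (184 cm).
Any selection reaching 2735 contains exactly 7 products.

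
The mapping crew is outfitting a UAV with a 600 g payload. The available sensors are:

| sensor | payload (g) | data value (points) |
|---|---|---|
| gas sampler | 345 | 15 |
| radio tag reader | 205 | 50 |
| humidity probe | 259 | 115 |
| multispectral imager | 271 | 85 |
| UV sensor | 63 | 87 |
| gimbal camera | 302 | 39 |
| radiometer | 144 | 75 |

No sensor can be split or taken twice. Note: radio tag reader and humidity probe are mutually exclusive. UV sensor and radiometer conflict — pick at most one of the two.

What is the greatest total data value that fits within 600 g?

287

Ranking by ratio (data value/g): UV sensor 1.38, radiometer 0.52, humidity probe 0.44, multispectral imager 0.31.
Humidity probe + multispectral imager + UV sensor uses 593 of the 600 g and totals 287.
The closest alternative, radio tag reader + multispectral imager + UV sensor, reaches only 222.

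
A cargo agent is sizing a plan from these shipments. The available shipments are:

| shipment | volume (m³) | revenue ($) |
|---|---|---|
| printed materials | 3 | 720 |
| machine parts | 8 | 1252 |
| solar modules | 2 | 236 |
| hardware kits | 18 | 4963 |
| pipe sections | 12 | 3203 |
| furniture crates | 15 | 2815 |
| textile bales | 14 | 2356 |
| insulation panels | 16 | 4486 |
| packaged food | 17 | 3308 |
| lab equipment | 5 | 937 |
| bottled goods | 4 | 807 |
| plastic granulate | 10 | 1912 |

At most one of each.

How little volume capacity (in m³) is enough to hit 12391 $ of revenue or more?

Minimise m³ subject to total revenue ≥ 12391.
hardware kits + pipe sections + insulation panels reaches 12652 using 46 m³.
Any bundle with less than 46 m³ falls short of 12391.

46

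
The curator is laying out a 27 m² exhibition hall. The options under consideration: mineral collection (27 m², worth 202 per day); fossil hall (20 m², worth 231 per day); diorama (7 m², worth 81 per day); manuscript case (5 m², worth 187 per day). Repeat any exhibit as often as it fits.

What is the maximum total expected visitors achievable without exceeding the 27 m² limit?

Ranking by ratio (expected visitors/m²): manuscript case 37.40, diorama 11.57, fossil hall 11.55.
5×manuscript case uses 25 of the 27 m² and totals 935.
The spare 2 m² is too small for any remaining exhibit, and no exchange beats 935.

935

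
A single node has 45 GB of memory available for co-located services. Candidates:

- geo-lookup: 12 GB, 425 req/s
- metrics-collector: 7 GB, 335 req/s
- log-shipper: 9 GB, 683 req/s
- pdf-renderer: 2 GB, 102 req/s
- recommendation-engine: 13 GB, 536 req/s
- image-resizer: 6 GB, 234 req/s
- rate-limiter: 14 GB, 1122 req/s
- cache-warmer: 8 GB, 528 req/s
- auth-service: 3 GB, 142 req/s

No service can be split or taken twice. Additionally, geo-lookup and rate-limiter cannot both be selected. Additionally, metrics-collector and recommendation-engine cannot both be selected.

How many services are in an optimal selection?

Optimal total is 2912.
For example metrics-collector + log-shipper + pdf-renderer + rate-limiter + cache-warmer + auth-service achieves it, using 43 GB.
Any selection reaching 2912 contains exactly 6 services.

6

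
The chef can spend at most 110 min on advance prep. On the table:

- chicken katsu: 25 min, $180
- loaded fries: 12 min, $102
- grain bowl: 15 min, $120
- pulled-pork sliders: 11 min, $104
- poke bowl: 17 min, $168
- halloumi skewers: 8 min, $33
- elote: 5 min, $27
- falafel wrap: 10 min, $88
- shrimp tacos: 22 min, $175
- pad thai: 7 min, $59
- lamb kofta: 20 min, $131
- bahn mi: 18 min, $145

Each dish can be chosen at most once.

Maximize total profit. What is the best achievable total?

929

Greedy by ratio would take loaded fries + grain bowl + pulled-pork sliders + poke bowl + falafel wrap + pad thai + lamb kofta + bahn mi: 110 min used, total 917.
The 27 min tied up in pad thai and lamb kofta is better spent on elote + shrimp tacos — total rises to 929 (110 min).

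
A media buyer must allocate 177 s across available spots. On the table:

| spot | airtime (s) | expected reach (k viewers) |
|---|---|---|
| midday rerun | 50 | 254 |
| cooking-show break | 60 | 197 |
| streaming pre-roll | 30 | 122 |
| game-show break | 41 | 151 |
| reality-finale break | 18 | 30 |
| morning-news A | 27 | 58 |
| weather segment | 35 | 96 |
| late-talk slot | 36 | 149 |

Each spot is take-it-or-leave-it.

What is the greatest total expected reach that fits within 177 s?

722

By expected reach per s: midday rerun 5.08, late-talk slot 4.14, streaming pre-roll 4.07, game-show break 3.68 lead.
A density-first pass picks midday rerun + streaming pre-roll + game-show break + reality-finale break + late-talk slot — 706 at 175 s.
The 59 s tied up in game-show break and reality-finale break is better spent on cooking-show break — total rises to 722 (176 s).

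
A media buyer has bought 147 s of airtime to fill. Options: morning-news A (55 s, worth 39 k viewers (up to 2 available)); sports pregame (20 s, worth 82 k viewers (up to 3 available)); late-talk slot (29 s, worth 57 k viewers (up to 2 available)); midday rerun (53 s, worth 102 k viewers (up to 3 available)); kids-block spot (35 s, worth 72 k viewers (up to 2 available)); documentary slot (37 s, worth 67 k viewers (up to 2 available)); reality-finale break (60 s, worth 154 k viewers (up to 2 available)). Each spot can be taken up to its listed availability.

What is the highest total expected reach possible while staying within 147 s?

405

Density check — sports pregame 4.10, reality-finale break 2.57, kids-block spot 2.06, late-talk slot 1.97 are the best per s.
Greedy by ratio would take 3×sports pregame + reality-finale break: 120 s used, total 400.
The 60 s tied up in reality-finale break is better spent on late-talk slot + midday rerun — total rises to 405 (142 s).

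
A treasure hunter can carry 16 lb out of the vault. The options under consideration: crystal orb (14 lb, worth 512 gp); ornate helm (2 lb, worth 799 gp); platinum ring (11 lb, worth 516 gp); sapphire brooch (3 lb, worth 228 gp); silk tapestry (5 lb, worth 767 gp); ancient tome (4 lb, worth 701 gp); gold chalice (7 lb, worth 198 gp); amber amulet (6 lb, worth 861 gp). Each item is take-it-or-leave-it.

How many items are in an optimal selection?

Optimal total is 2655.
One optimal bundle: ornate helm + sapphire brooch + silk tapestry + amber amulet (16 lb).
All optima have 4 items.

4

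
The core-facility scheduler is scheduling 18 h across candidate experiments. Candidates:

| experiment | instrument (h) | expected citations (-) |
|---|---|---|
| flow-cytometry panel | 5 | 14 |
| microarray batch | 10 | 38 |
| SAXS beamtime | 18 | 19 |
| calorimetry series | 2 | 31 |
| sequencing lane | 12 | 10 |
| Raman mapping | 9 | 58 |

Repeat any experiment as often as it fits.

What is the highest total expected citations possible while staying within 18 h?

Best packing: 9×calorimetry series — 18 h, 279 total.
Every other selection either busts 18 h or fails to beat 279.

279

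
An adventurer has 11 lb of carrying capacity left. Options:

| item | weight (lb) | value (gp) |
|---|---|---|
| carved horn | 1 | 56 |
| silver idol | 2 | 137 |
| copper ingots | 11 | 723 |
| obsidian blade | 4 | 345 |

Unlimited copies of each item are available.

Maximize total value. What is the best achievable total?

By value per lb: obsidian blade 86.25, silver idol 68.50, copper ingots 65.73 lead.
The ratio ordering already packs tightly: carved horn + silver idol + 2×obsidian blade, 11 lb, 883.
No other feasible combination exceeds 883.

883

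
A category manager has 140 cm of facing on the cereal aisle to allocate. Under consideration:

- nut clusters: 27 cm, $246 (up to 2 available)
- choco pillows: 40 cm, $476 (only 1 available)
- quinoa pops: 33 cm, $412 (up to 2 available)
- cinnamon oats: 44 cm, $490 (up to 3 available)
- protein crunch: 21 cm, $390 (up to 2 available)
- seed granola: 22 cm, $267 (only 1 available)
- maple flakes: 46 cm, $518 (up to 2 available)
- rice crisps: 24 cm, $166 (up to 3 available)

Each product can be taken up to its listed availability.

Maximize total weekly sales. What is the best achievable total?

Density check — protein crunch 18.57, quinoa pops 12.48, seed granola 12.14, choco pillows 11.90 are the best per cm.
The ratio heuristic lands on 2×quinoa pops + 2×protein crunch + seed granola (1871) but leaves 10 cm idle.
Replace quinoa pops with choco pillows: the trade gains 64 net, giving 1935 at 137 cm.

1935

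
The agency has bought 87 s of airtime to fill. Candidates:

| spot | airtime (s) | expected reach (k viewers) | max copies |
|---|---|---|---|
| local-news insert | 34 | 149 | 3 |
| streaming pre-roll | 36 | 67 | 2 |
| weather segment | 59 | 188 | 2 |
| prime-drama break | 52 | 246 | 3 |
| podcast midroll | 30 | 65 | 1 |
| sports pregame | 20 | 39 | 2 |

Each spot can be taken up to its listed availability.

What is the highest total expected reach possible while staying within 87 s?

395

Ranking by ratio (expected reach/s): prime-drama break 4.73, local-news insert 4.38, weather segment 3.19.
The ratio ordering already packs tightly: local-news insert + prime-drama break, 86 s, 395.
That's the maximum — no swap from here does better than 395.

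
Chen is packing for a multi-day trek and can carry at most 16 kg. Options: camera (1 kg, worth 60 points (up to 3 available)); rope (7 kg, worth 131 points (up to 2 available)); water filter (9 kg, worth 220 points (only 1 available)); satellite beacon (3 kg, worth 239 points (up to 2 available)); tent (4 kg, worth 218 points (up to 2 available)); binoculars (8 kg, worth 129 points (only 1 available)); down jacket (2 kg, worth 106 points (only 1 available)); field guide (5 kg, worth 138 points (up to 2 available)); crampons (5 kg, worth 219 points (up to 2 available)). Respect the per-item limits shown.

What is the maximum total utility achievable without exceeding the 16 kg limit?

1034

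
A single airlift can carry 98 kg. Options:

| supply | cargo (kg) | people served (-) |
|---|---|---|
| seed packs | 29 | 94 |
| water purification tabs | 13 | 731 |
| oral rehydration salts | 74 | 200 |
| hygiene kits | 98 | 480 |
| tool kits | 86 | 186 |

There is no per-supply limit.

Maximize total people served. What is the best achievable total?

Taking 7×water purification tabs: 91 kg used, 5117 in people served.
That's the maximum — no swap from here does better than 5117.

5117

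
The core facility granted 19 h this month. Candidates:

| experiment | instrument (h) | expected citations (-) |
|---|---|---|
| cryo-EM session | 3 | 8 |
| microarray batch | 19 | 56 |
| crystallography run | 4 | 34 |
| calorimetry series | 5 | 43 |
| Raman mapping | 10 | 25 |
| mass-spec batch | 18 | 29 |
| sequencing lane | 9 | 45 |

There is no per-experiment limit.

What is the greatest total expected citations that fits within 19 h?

163

Ranking by ratio (expected citations/h): calorimetry series 8.60, crystallography run 8.50, sequencing lane 5.00.
Taking crystallography run + 3×calorimetry series: 19 h used, 163 in expected citations.
That's the maximum — no swap from here does better than 163.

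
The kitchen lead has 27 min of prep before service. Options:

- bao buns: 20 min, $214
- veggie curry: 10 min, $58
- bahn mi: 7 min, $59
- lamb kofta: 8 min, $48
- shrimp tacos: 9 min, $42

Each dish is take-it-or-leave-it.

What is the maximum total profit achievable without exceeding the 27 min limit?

273

Density check — bao buns 10.70, bahn mi 8.43, lamb kofta 6.00, veggie curry 5.80 are the best per min.
Taking bao buns + bahn mi: 27 min used, 273 in profit.
Runner-up bao buns tops out at 214.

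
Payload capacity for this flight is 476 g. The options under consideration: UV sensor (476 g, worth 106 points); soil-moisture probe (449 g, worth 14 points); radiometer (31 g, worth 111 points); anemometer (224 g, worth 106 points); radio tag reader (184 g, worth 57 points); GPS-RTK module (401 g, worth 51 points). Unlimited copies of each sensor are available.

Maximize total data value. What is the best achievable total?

Best packing: 15×radiometer — 465 g, 1665 total.
No other feasible combination exceeds 1665.

1665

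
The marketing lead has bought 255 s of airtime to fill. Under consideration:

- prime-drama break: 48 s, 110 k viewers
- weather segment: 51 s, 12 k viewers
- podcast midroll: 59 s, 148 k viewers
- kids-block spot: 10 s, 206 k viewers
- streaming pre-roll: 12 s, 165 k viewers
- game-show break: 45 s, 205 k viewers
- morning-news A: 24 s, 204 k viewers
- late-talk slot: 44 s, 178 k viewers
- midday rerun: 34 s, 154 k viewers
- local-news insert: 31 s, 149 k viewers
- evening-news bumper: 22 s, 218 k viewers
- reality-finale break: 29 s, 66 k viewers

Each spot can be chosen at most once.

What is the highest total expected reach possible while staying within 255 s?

1545

Taking kids-block spot + streaming pre-roll + game-show break + morning-news A + late-talk slot + midday rerun + local-news insert + evening-news bumper + reality-finale break: 251 s used, 1545 in expected reach.
No other feasible combination exceeds 1545.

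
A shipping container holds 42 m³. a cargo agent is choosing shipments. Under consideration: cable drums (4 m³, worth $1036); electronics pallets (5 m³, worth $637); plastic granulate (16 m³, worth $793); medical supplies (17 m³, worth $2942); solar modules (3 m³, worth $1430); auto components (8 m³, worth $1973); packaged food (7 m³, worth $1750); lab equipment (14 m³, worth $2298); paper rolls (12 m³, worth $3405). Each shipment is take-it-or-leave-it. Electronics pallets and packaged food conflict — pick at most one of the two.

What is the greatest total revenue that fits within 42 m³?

10142

Best packing: cable drums + solar modules + auto components + lab equipment + paper rolls — 41 m³, 10142 total.
Every other selection either busts 42 m³ or breaks a pairing rule or fails to beat 10142.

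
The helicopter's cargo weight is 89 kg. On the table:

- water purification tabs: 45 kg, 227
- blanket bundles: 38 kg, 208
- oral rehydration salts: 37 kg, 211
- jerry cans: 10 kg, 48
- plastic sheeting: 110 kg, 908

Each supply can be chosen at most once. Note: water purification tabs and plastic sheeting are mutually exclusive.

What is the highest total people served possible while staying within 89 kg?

467

Blanket bundles + oral rehydration salts + jerry cans uses 85 of the 89 kg and totals 467.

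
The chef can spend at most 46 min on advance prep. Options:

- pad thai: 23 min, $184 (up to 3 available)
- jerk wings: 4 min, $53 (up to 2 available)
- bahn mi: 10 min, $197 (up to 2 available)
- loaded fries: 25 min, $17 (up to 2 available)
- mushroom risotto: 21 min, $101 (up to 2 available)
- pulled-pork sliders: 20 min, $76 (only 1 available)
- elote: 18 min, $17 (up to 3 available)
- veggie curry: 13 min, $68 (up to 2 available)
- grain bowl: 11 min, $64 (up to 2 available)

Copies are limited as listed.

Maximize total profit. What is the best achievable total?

Ranking by ratio (profit/min): bahn mi 19.70, jerk wings 13.25, pad thai 8.00, grain bowl 5.82.
A density-first pass picks 2×jerk wings + 2×bahn mi + grain bowl — 564 at 39 min.
Replace 2×jerk wings and grain bowl with pad thai: the trade gains 14 net, giving 578 at 43 min.
No other feasible combination exceeds 578.

578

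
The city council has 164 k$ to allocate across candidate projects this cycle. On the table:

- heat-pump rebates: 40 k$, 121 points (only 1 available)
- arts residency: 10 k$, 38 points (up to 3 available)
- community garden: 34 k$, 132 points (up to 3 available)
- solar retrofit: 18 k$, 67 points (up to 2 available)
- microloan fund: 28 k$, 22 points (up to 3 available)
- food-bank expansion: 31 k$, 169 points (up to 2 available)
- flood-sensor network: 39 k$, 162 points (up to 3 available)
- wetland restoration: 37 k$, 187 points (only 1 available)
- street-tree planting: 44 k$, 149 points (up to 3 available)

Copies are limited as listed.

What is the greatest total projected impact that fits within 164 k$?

771

Ranking by ratio (projected impact/k$): food-bank expansion 5.45, wetland restoration 5.05, flood-sensor network 4.15, community garden 3.88.
The ratio heuristic lands on 2×arts residency + 2×food-bank expansion + flood-sensor network + wetland restoration (763) but leaves 6 k$ idle.
Dropping flood-sensor network frees 39 k$; slotting in arts residency + community garden (44 k$) lifts the total to 771 at 163 k$.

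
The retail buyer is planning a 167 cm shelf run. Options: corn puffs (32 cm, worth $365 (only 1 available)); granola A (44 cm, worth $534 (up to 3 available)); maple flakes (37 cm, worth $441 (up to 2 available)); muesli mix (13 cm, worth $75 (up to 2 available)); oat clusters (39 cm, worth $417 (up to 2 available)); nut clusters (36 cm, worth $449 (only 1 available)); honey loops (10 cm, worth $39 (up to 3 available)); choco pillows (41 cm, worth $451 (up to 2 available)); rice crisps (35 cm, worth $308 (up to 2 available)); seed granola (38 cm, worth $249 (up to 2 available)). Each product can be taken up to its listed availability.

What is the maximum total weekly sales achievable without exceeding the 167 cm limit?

A density-first pass picks 2×granola A + maple flakes + nut clusters — 1958 at 161 cm.
The 37 cm tied up in maple flakes is better spent on choco pillows — total rises to 1968 (165 cm).
No other feasible combination exceeds 1968.

1968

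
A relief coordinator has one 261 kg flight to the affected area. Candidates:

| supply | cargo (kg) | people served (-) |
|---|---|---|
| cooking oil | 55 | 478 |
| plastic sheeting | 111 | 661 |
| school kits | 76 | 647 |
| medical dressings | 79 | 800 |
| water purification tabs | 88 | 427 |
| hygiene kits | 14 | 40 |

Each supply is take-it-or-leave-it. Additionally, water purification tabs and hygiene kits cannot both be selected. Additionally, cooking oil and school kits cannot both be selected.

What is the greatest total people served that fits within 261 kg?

1979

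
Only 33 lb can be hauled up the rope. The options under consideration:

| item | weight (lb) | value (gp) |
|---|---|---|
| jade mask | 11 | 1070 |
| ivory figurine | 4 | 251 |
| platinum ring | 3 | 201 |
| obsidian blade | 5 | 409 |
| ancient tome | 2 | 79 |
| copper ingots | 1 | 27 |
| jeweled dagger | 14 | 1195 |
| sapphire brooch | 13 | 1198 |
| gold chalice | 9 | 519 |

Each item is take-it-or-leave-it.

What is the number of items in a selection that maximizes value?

4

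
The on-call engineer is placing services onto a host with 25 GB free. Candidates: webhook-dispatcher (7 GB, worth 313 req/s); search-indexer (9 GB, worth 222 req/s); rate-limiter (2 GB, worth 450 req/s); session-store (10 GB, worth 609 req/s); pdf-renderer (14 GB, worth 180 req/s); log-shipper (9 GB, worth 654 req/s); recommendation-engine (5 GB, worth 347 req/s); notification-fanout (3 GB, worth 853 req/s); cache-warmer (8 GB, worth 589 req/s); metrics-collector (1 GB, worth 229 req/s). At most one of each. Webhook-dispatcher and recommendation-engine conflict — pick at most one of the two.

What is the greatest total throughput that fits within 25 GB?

By throughput per GB: notification-fanout 284.33, metrics-collector 229.00, rate-limiter 225.00 lead.
Greedy by ratio would take rate-limiter + log-shipper + notification-fanout + cache-warmer + metrics-collector: 23 GB used, total 2775.
The 8 GB tied up in cache-warmer is better spent on session-store — total rises to 2795 (25 GB).
The closest alternative, rate-limiter + log-shipper + notification-fanout + cache-warmer + metrics-collector, reaches only 2775.

2795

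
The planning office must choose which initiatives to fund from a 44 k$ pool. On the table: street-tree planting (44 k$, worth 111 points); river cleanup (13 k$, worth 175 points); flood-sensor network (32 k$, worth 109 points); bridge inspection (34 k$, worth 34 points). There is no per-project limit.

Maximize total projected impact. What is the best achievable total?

By projected impact per k$: river cleanup 13.46, flood-sensor network 3.41, street-tree planting 2.52 lead.
The ratio ordering already packs tightly: 3×river cleanup, 39 k$, 525.
The spare 5 k$ is too small for any remaining project, and no exchange beats 525.

525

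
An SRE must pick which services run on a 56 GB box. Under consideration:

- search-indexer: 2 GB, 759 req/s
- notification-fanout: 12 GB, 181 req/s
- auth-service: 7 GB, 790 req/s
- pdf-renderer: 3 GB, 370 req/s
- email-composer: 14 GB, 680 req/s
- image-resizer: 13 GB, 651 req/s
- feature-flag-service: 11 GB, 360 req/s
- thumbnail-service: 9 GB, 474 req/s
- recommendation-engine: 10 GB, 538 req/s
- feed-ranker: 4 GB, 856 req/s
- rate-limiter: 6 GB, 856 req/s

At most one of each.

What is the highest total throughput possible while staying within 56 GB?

5323

Ranking by ratio (throughput/GB): search-indexer 379.50, feed-ranker 214.00, rate-limiter 142.67, pdf-renderer 123.33.
Filling by ratio: search-indexer + auth-service + pdf-renderer + image-resizer + thumbnail-service + recommendation-engine + feed-ranker + rate-limiter for 5294, with 2 GB left unused.
Dropping image-resizer frees 13 GB; slotting in email-composer (14 GB) lifts the total to 5323 at 55 GB.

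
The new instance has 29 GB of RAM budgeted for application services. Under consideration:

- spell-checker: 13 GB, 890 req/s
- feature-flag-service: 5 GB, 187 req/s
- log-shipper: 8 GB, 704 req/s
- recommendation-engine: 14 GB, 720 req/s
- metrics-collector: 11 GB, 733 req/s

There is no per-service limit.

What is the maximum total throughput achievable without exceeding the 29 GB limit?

2299

Taking feature-flag-service + 3×log-shipper: 29 GB used, 2299 in throughput.
That's the maximum — no swap from here does better than 2299.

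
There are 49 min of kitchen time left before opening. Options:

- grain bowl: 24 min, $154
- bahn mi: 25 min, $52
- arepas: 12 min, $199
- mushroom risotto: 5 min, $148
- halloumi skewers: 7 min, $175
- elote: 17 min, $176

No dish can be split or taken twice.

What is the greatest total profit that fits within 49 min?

The ratio ordering already packs tightly: arepas + mushroom risotto + halloumi skewers + elote, 41 min, 698.
Runner-up grain bowl + arepas + mushroom risotto + halloumi skewers tops out at 676.

698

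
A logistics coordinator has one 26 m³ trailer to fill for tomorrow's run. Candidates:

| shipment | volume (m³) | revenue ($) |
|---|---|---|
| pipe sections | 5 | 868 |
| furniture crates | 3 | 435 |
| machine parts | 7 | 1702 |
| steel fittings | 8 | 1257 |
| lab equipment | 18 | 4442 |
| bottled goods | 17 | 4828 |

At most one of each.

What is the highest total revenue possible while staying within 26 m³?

Taking machine parts + bottled goods: 24 m³ used, 6530 in revenue.

6530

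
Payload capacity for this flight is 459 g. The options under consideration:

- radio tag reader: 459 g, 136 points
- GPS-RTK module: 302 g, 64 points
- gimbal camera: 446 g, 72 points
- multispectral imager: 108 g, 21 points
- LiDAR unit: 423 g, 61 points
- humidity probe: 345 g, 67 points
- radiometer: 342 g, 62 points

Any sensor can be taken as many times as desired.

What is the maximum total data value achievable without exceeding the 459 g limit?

The ratio ordering already packs tightly: radio tag reader, 459 g, 136.
No other feasible combination exceeds 136.

136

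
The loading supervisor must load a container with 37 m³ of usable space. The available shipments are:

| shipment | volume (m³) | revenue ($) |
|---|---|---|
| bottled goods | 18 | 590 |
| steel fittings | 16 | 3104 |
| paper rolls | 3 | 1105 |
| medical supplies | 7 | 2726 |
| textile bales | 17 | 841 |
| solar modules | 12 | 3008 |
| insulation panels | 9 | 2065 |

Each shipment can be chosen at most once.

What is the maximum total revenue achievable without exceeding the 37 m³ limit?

The ratio heuristic lands on paper rolls + medical supplies + solar modules + insulation panels (8904) but leaves 6 m³ idle.
Replace solar modules with steel fittings: the trade gains 96 net, giving 9000 at 35 m³.
Next best is paper rolls + medical supplies + solar modules + insulation panels at 8904 (31 m³) — short by 96.

9000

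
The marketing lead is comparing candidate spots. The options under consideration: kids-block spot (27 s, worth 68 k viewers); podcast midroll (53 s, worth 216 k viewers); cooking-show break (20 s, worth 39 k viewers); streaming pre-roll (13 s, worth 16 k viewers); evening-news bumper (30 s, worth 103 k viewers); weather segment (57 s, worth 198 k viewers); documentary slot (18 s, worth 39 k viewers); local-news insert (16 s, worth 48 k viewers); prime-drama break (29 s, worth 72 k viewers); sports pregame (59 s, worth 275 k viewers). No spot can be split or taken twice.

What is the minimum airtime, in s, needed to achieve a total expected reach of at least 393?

Need the lightest bundle worth ≥ 393.
streaming pre-roll + evening-news bumper + sports pregame: 394 expected reach at 102 s.
No combination under 102 s hits 393.

102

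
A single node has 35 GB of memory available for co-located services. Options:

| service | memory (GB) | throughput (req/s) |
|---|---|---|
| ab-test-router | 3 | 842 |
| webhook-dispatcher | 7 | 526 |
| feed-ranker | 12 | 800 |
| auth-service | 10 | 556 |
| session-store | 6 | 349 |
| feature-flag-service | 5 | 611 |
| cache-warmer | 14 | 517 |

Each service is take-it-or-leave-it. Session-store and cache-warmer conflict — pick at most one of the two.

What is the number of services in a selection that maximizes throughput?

Optimal total is 3128.
For example ab-test-router + webhook-dispatcher + feed-ranker + session-store + feature-flag-service achieves it, using 33 GB.
All optima have 5 services.

5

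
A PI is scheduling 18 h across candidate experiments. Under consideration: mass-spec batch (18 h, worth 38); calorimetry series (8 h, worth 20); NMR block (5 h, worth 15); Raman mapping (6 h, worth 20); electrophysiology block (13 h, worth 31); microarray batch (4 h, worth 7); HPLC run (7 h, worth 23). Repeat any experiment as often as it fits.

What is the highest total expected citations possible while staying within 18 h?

60

Ranking by ratio (expected citations/h): Raman mapping 3.33, HPLC run 3.29, NMR block 3.00, calorimetry series 2.50.
Best packing: 3×Raman mapping — 18 h, 60 total.
No other feasible combination exceeds 60.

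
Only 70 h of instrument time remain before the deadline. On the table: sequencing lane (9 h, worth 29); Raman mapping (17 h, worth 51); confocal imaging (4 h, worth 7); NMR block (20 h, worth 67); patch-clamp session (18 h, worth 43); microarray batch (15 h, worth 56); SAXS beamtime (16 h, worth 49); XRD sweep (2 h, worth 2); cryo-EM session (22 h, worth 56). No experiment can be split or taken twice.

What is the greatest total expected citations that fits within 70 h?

By expected citations per h: microarray batch 3.73, NMR block 3.35, sequencing lane 3.22, SAXS beamtime 3.06 lead.
The ratio heuristic lands on sequencing lane + confocal imaging + NMR block + microarray batch + SAXS beamtime + XRD sweep (210) but leaves 4 h idle.
The 13 h tied up in sequencing lane and confocal imaging is better spent on Raman mapping — total rises to 225 (70 h).
Nothing else within 70 h beats 225.

225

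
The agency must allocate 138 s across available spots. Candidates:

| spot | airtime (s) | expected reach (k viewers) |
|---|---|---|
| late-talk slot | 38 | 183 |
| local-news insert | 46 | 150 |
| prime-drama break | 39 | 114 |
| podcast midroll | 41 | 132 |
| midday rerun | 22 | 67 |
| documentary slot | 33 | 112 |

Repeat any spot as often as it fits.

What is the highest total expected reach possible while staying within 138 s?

By expected reach per s: late-talk slot 4.82, documentary slot 3.39, local-news insert 3.26, podcast midroll 3.22 lead.
The ratio ordering already packs tightly: 3×late-talk slot + midday rerun, 136 s, 616.

616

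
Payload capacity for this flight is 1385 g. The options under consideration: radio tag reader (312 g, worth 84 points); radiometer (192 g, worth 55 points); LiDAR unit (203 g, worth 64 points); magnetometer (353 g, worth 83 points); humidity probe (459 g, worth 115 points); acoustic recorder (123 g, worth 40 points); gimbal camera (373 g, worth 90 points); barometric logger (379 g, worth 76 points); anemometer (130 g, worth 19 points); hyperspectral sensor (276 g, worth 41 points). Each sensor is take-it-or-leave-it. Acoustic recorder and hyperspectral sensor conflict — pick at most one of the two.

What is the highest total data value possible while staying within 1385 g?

364

By data value per g: acoustic recorder 0.33, LiDAR unit 0.32, radiometer 0.29 lead.
A density-first pass picks radio tag reader + radiometer + LiDAR unit + humidity probe + acoustic recorder — 358 at 1289 g.
Dropping radio tag reader frees 312 g; slotting in gimbal camera (373 g) lifts the total to 364 at 1350 g.
The spare 35 g is too small for any remaining sensor, and no feasible exchange beats 364.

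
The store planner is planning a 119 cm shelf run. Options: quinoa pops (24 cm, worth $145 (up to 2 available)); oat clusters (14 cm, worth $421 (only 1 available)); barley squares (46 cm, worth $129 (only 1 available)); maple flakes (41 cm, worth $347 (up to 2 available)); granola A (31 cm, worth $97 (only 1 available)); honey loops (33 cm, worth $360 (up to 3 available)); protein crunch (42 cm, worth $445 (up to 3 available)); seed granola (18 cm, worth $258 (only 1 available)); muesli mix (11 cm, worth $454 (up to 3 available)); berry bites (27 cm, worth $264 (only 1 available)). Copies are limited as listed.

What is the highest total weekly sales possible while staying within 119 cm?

Density check — muesli mix 41.27, oat clusters 30.07, seed granola 14.33 are the best per cm.
Filling by ratio: oat clusters + honey loops + seed granola + 3×muesli mix for 2401, with 21 cm left unused.
The 18 cm tied up in seed granola is better spent on honey loops — total rises to 2503 (113 cm).
Nothing else within 119 cm beats 2503.

2503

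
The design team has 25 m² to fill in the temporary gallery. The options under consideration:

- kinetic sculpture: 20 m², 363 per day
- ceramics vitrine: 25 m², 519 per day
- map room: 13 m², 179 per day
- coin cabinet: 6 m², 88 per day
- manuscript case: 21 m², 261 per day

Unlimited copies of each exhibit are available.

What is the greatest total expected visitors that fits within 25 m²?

519

By expected visitors per m²: ceramics vitrine 20.76, kinetic sculpture 18.15, coin cabinet 14.67 lead.
The ratio ordering already packs tightly: ceramics vitrine, 25 m², 519.
Every other selection either busts 25 m² or fails to beat 519.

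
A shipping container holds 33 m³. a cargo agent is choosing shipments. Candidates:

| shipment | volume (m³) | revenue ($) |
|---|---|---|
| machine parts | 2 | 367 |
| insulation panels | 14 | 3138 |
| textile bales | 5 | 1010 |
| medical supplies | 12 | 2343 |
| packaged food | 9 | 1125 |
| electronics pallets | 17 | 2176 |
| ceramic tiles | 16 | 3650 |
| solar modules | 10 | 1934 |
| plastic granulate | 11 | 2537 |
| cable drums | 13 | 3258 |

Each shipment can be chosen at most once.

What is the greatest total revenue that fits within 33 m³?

Greedy by ratio would take machine parts + textile bales + plastic granulate + cable drums: 31 m³ used, total 7172.
Dropping machine parts and plastic granulate frees 13 m³; slotting in insulation panels (14 m³) lifts the total to 7406 at 32 m³.
Runner-up machine parts + ceramic tiles + cable drums tops out at 7275.

7406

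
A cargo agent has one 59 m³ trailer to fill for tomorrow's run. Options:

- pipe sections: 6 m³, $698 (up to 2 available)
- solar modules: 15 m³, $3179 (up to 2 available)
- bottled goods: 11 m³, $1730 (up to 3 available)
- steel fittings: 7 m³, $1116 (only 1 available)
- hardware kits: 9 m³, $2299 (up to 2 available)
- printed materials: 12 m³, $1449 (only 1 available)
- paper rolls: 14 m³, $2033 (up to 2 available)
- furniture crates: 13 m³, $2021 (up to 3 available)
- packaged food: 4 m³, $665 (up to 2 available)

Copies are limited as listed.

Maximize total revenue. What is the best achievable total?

12737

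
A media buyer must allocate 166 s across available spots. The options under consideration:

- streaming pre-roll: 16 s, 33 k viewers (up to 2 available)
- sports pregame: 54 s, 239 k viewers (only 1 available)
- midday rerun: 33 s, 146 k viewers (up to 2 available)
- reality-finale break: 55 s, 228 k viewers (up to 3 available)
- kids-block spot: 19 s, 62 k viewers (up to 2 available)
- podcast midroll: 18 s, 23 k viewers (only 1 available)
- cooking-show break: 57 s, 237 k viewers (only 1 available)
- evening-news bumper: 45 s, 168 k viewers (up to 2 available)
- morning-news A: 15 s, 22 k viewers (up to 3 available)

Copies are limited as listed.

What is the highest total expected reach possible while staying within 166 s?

704

A density-first pass picks sports pregame + 2×midday rerun + evening-news bumper — 699 at 165 s.
Dropping 2×midday rerun and evening-news bumper frees 111 s; slotting in reality-finale break + cooking-show break (112 s) lifts the total to 704 at 166 s.
That's the maximum — no swap from here does better than 704.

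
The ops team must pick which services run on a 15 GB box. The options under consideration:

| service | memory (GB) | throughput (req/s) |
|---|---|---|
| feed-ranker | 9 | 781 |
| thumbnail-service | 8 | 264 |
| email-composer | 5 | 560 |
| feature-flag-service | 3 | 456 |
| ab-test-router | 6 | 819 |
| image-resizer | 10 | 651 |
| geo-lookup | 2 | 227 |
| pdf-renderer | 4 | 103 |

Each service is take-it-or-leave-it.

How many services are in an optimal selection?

Optimal total is 1835.
For example email-composer + feature-flag-service + ab-test-router achieves it, using 14 GB.
Any selection reaching 1835 contains exactly 3 services.

3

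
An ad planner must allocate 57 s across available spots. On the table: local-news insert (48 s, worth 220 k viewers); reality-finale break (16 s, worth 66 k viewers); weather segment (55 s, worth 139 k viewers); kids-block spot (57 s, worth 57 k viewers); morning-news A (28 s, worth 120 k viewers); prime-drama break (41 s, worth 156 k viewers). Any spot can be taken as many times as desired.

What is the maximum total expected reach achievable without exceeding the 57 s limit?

By expected reach per s: local-news insert 4.58, morning-news A 4.29, reality-finale break 4.12 lead.
Filling by ratio: local-news insert for 220, with 9 s left unused.
Replace local-news insert with 2×morning-news A: the trade gains 20 net, giving 240 at 56 s.
Every other selection either busts 57 s or fails to beat 240.

240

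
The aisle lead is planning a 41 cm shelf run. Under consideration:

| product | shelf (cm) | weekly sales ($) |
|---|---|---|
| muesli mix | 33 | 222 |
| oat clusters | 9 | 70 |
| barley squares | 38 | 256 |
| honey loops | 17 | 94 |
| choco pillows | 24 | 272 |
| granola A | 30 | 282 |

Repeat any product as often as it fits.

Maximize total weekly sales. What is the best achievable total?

A density-first pass picks oat clusters + choco pillows — 342 at 33 cm.
Dropping oat clusters frees 9 cm; slotting in honey loops (17 cm) lifts the total to 366 at 41 cm.
No other feasible combination exceeds 366.

366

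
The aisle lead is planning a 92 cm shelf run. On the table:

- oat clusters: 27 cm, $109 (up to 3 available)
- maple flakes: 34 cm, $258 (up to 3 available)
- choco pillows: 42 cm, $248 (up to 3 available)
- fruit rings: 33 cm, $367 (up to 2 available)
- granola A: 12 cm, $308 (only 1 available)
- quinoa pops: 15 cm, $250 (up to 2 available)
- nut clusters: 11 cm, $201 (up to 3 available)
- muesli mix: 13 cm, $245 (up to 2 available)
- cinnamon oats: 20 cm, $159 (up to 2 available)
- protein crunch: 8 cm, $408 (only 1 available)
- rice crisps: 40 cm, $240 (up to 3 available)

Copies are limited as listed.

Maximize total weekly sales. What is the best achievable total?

1907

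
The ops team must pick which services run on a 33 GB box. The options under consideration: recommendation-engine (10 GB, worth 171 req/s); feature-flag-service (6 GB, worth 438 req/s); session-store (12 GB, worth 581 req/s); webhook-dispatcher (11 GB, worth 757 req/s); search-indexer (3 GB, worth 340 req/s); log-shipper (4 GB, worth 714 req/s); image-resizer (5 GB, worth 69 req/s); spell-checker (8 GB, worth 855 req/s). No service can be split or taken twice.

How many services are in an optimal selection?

5

Optimal total is 3104.
One optimal bundle: feature-flag-service + webhook-dispatcher + search-indexer + log-shipper + spell-checker (32 GB).
Any selection reaching 3104 contains exactly 5 services.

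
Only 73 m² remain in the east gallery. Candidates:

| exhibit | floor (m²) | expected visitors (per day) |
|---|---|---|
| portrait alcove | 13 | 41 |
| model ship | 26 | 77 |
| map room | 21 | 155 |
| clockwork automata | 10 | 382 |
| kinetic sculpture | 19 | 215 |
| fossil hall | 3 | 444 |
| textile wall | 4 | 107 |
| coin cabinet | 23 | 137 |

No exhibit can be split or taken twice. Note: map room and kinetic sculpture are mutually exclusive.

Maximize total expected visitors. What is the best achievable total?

1326

Taking portrait alcove + clockwork automata + kinetic sculpture + fossil hall + textile wall + coin cabinet: 72 m² used, 1326 in expected visitors.
The closest alternative, clockwork automata + kinetic sculpture + fossil hall + textile wall + coin cabinet, reaches only 1285.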